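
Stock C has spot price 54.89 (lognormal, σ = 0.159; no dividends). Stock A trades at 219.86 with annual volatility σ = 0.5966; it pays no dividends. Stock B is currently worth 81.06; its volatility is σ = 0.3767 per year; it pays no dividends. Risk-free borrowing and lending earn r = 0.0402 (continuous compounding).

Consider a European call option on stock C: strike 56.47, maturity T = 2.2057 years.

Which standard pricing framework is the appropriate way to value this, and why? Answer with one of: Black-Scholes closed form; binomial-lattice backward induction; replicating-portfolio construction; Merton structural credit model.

framework: Black-Scholes closed form

Key observation: a European-exercise option on stock C struck at 56.47 — a GBM underlying with constant parameters — admits an analytic price: the data contain no early exercise, no discrete tree, no debt structure.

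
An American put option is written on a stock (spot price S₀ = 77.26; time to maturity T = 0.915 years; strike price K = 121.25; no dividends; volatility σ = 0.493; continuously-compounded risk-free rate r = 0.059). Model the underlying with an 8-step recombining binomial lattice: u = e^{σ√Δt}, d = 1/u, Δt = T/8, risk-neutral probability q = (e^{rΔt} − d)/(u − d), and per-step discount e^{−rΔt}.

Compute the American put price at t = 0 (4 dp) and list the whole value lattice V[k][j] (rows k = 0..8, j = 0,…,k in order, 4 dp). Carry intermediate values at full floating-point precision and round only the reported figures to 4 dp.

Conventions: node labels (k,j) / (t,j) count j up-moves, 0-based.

price = 45.3827
tree:
45.3827
55.8549 34.6172
65.8977 44.7056 24.1174
74.3983 55.8549 33.1929 14.5724
81.5934 65.8977 44.0101 21.8791 6.8193
87.6835 74.3983 55.8549 31.7299 11.4581 1.8627
92.8383 81.5934 65.8977 43.9900 18.8236 3.5968 0.0000
97.2016 87.6835 74.3983 55.8549 29.9724 6.9454 0.0000 0.0000
100.8947 92.8383 81.5934 65.8977 43.9900 13.4114 0.0000 0.0000 0.0000

Δt=0.11438, u=1.18143, d=0.84643, q=0.47863, disc=e^(-rΔt)=0.99327
k=8 terminal: V=max(K-S,0) → 100.8947 92.8383 81.5934 65.8977 43.9900 13.4114 0.0000 0.0000 0.0000
k=7: j=0 S=24.0484 intr=97.2016 cont=96.3861 V=97.2016[EX]; j=1 S=33.5665 intr=87.6835 cont=86.8680 V=87.6835[EX]; j=2 S=46.8517 intr=74.3983 cont=73.5828 V=74.3983[EX]; j=3 S=65.3951 intr=55.8549 cont=55.0395 V=55.8549[EX]; j=4 S=91.2776 intr=29.9724 cont=29.1569 V=29.9724[EX]; j=5 S=127.4042 intr=0.0000 cont=6.9454 V=6.9454[hold]; j=6 S=177.8293 intr=0.0000 cont=0.0000 V=0.0000[hold]; j=7 S=248.2119 intr=0.0000 cont=0.0000 V=0.0000[hold]
k=6: j=0 S=28.4117 intr=92.8383 cont=92.0229 V=92.8383[EX]; j=1 S=39.6566 intr=81.5934 cont=80.7779 V=81.5934[EX]; j=2 S=55.3523 intr=65.8977 cont=65.0823 V=65.8977[EX]; j=3 S=77.2600 intr=43.9900 cont=43.1745 V=43.9900[EX]; j=4 S=107.8386 intr=13.4114 cont=18.8236 V=18.8236[hold]; j=5 S=150.5198 intr=0.0000 cont=3.5968 V=3.5968[hold]; j=6 S=210.0937 intr=0.0000 cont=0.0000 V=0.0000[hold]
k=5: j=0 S=33.5665 intr=87.6835 cont=86.8680 V=87.6835[EX]; j=1 S=46.8517 intr=74.3983 cont=73.5828 V=74.3983[EX]; j=2 S=65.3951 intr=55.8549 cont=55.0395 V=55.8549[EX]; j=3 S=91.2776 intr=29.9724 cont=31.7299 V=31.7299[hold]; j=4 S=127.4042 intr=0.0000 cont=11.4581 V=11.4581[hold]; j=5 S=177.8293 intr=0.0000 cont=1.8627 V=1.8627[hold]
k=4: j=0 S=39.6566 intr=81.5934 cont=80.7779 V=81.5934[EX]; j=1 S=55.3523 intr=65.8977 cont=65.0823 V=65.8977[EX]; j=2 S=77.2600 intr=43.9900 cont=44.0101 V=44.0101[hold]; j=3 S=107.8386 intr=13.4114 cont=21.8791 V=21.8791[hold]; j=4 S=150.5198 intr=0.0000 cont=6.8193 V=6.8193[hold]
k=3: j=0 S=46.8517 intr=74.3983 cont=73.5828 V=74.3983[EX]; j=1 S=65.3951 intr=55.8549 cont=55.0490 V=55.8549[EX]; j=2 S=91.2776 intr=29.9724 cont=33.1929 V=33.1929[hold]; j=3 S=127.4042 intr=0.0000 cont=14.5724 V=14.5724[hold]
k=2: j=0 S=55.3523 intr=65.8977 cont=65.0823 V=65.8977[EX]; j=1 S=77.2600 intr=43.9900 cont=44.7056 V=44.7056[hold]; j=2 S=107.8386 intr=13.4114 cont=24.1174 V=24.1174[hold]
k=1: j=0 S=65.3951 intr=55.8549 cont=55.3797 V=55.8549[EX]; j=1 S=91.2776 intr=29.9724 cont=34.6172 V=34.6172[hold]
k=0: j=0 S=77.2600 intr=43.9900 cont=45.3827 V=45.3827[hold]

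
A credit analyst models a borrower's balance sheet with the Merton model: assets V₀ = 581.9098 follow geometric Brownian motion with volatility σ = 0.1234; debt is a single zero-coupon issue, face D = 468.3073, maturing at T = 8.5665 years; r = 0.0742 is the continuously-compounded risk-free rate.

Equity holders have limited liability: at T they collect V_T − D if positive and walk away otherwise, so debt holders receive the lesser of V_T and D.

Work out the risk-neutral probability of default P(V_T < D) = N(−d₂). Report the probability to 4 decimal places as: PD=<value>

With assets at 581.9098 and a single debt payment of 468.3073 at 8.5665 years:
d₁ = [ln(V₀/D) + (r + σ²/2)T] / (σ√T)
   = [ln(581.9098/468.3073) + (0.0742 + 0.5·0.1234²)·8.5665] / (0.1234·√8.5665)
   = [0.217191 + 0.700858] / 0.361174 = 2.541843
d₂ = d₁ − σ√T = 2.541843 − 0.361174 = 2.180669
risk-neutral PD = N(−d₂) = N(-2.180669) = 0.014604

PD=0.0146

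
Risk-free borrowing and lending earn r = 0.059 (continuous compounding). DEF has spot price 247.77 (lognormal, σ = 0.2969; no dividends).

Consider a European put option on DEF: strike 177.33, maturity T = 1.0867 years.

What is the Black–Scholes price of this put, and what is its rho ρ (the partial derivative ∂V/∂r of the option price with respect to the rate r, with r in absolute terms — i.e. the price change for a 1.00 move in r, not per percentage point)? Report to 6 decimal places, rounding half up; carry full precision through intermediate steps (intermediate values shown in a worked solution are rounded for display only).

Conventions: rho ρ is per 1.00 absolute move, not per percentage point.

price = 2.910836
ρ = -23.239074

σ√T = 0.2969·√1.0867 = 0.309503
d₁ = (ln(S/K) + (r+σ²/2)T) / (σ√T) = (ln(247.77/177.33) + (0.059+0.2969²/2)·1.0867) / 0.309503 = (0.334488 + 0.112011) / 0.309503 = 1.442635
d₂ = d₁ − σ√T = 1.442635 − 0.309503 = 1.133131
e^{−rT} = 0.937897
N(−d₁) = 0.074562,  N(−d₂) = 0.128580
Put price V = K·e^{−rT}·N(−d₂) − S·N(−d₁) = 21.384995 − 18.474159 = 2.910836
ρ = −K·T·e^{−rT}·N(−d₂) = -23.239074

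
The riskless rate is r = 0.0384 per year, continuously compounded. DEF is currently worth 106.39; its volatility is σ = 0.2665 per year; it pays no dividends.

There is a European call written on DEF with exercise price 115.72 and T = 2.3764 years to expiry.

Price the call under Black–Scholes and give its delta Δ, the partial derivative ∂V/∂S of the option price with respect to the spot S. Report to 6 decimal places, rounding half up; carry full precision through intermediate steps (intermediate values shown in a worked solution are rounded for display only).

price = 17.636758
Δ = 0.588201

σ√T = 0.2665·√2.3764 = 0.410825
d₁ = (ln(S/K) + (r+σ²/2)T) / (σ√T) = (ln(106.39/115.72) + (0.0384+0.2665²/2)·2.3764) / 0.410825 = (-0.084062 + 0.175642) / 0.410825 = 0.222918
d₂ = d₁ − σ√T = 0.222918 − 0.410825 = -0.187907
e^{−rT} = 0.912786
N(d₁) = 0.588201,  N(d₂) = 0.425475
Call price V = S·N(d₁) − K·e^{−rT}·N(d₂) = 62.578653 − 44.941895 = 17.636758
Δ = N(d₁) = 0.588201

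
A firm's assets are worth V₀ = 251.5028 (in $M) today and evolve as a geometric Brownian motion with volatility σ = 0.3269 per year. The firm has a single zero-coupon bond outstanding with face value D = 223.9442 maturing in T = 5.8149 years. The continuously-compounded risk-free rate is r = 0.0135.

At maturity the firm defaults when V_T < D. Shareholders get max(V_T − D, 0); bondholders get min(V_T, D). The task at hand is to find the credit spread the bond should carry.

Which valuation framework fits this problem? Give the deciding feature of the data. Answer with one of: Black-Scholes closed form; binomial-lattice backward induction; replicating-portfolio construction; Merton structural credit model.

framework: Merton structural credit model

Key observation: assets follow a GBM and default happens iff V_T < 223.9442; valuing claims on that split (equity as a call, risky debt as the residual) is the structural model's definition.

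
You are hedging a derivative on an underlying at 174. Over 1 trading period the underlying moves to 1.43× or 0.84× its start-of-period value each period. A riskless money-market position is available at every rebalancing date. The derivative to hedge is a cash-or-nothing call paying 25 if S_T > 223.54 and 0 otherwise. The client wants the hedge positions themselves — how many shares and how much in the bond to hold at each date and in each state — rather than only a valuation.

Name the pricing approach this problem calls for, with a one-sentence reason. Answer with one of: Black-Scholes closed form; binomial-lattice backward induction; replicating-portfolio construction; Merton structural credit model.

framework: replicating-portfolio construction

Key observation: the task asks for the hedge itself — share and bond holdings at every node of the 1-period tree on spot 174 with factors 1.43/0.84 — which is exactly what the replicating-portfolio construction produces.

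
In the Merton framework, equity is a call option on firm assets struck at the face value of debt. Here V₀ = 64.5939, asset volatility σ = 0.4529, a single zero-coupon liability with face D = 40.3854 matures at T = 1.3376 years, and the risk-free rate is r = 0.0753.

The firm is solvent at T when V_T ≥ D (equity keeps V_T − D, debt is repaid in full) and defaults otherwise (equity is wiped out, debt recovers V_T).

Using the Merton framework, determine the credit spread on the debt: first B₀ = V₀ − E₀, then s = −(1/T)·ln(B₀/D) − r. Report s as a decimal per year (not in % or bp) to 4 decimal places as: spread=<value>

spread=0.0366

With assets at 64.5939 and a single debt payment of 40.3854 at 1.3376 years:
d₁ = [ln(V₀/D) + (r + σ²/2)T] / (σ√T)
   = [ln(64.5939/40.3854) + (0.0753 + 0.5·0.4529²)·1.3376] / (0.4529·√1.3376)
   = [0.469652 + 0.237904] / 0.523800 = 1.350814
d₂ = d₁ − σ√T = 1.350814 − 0.523800 = 0.827014
N(d₁) = 0.911622,  N(d₂) = 0.795885,  e^(−rT) = 0.904185
E₀ = V₀·N(d₁) − D·e^(−rT)·N(d₂)
   = 64.5939·0.911622 − 40.3854·0.904185·0.795885 = 29.822799
B₀ = V₀ − E₀ = 64.5939 − 29.822799 = 34.771101
spread = −(1/T)·ln(B₀/D) − r = −(1/1.3376)·ln(34.771101/40.3854) − 0.0753 = 0.03660321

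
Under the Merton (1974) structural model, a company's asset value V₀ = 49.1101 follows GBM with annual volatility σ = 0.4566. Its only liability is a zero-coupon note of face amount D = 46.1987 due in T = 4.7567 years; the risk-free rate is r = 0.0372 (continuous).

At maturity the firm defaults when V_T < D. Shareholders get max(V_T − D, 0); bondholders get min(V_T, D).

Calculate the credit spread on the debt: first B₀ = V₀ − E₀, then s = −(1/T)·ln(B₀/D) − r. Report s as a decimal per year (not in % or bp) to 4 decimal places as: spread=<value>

spread=0.0779

With assets at 49.1101 and a single debt payment of 46.1987 at 4.7567 years:
d₁ = [ln(V₀/D) + (r + σ²/2)T] / (σ√T)
   = [ln(49.1101/46.1987) + (0.0372 + 0.5·0.4566²)·4.7567] / (0.4566·√4.7567)
   = [0.061113 + 0.672796] / 0.995838 = 0.736976
d₂ = d₁ − σ√T = 0.736976 − 0.995838 = -0.258862
N(d₁) = 0.769432,  N(d₂) = 0.397871,  e^(−rT) = 0.837822
E₀ = V₀·N(d₁) − D·e^(−rT)·N(d₂)
   = 49.1101·0.769432 − 46.1987·0.837822·0.397871 = 22.386753
B₀ = V₀ − E₀ = 49.1101 − 22.386753 = 26.723347
spread = −(1/T)·ln(B₀/D) − r = −(1/4.7567)·ln(26.723347/46.1987) − 0.0372 = 0.07788274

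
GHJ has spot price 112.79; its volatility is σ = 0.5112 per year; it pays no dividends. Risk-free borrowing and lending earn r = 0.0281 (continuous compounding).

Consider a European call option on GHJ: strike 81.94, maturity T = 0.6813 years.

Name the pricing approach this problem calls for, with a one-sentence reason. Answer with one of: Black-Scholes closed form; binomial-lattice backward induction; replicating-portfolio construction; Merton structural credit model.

Key observation: the strike-81.94 call on GHJ is European-exercise on a continuously-modelled lognormal underlying, so its value is a single closed-form evaluation.

framework: Black-Scholes closed form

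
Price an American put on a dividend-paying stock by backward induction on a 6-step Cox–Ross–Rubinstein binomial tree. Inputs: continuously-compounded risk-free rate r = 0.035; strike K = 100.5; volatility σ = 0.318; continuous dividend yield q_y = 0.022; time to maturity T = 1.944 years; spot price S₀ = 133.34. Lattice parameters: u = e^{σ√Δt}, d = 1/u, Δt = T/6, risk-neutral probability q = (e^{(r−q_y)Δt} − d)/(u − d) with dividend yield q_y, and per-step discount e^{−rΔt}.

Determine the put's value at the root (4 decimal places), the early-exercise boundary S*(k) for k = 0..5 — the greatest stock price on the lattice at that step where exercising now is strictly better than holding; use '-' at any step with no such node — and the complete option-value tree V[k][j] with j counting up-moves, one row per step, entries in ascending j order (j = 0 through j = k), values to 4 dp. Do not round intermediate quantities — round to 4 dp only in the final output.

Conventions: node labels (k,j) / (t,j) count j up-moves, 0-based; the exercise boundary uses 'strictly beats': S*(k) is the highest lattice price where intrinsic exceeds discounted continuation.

params: Δt=0.32400 u=1.19843 d=0.83443 q=0.46647 e^(-rΔt)=0.98872
t_6 payoffs: 55.4916 35.8578 7.6593 0.0000 0.0000 0.0000 0.0000
t_5: node(5,0) S=53.9392 payoff=46.5608 vs cont=45.8106 → 46.5608 [stop]  node(5,1) S=77.4689 payoff=23.0311 vs cont=22.4482 → 23.0311 [stop]  node(5,2) S=111.2626 payoff=0.0000 vs cont=4.0404 → 4.0404 [wait]  node(5,3) S=159.7981 payoff=0.0000 vs cont=0.0000 → 0.0000 [wait]  node(5,4) S=229.5059 payoff=0.0000 vs cont=0.0000 → 0.0000 [wait]  node(5,5) S=329.6219 payoff=0.0000 vs cont=0.0000 → 0.0000 [wait]  ⇒ S*(5)=77.4689
t_4: node(4,0) S=64.6422 payoff=35.8578 vs cont=35.1837 → 35.8578 [stop]  node(4,1) S=92.8407 payoff=7.6593 vs cont=14.0128 → 14.0128 [wait]  node(4,2) S=133.3400 payoff=0.0000 vs cont=2.1314 → 2.1314 [wait]  node(4,3) S=191.5061 payoff=0.0000 vs cont=0.0000 → 0.0000 [wait]  node(4,4) S=275.0457 payoff=0.0000 vs cont=0.0000 → 0.0000 [wait]  ⇒ S*(4)=64.6422
t_3: node(3,0) S=77.4689 payoff=23.0311 vs cont=25.3784 → 25.3784 [wait]  node(3,1) S=111.2626 payoff=0.0000 vs cont=8.3750 → 8.3750 [wait]  node(3,2) S=159.7981 payoff=0.0000 vs cont=1.1243 → 1.1243 [wait]  node(3,3) S=229.5059 payoff=0.0000 vs cont=0.0000 → 0.0000 [wait]  ⇒ S*(3)=-
t_2: node(2,0) S=92.8407 payoff=7.6593 vs cont=17.2502 → 17.2502 [wait]  node(2,1) S=133.3400 payoff=0.0000 vs cont=4.9365 → 4.9365 [wait]  node(2,2) S=191.5061 payoff=0.0000 vs cont=0.5931 → 0.5931 [wait]  ⇒ S*(2)=-
t_1: node(1,0) S=111.2626 payoff=0.0000 vs cont=11.3765 → 11.3765 [wait]  node(1,1) S=159.7981 payoff=0.0000 vs cont=2.8776 → 2.8776 [wait]  ⇒ S*(1)=-
t_0: node(0,0) S=133.3400 payoff=0.0000 vs cont=7.3285 → 7.3285 [wait]  ⇒ S*(0)=-

price = 7.3285
boundary = - - - - 64.6422 77.4689
tree:
7.3285
11.3765 2.8776
17.2502 4.9365 0.5931
25.3784 8.3750 1.1243 0.0000
35.8578 14.0128 2.1314 0.0000 0.0000
46.5608 23.0311 4.0404 0.0000 0.0000 0.0000
55.4916 35.8578 7.6593 0.0000 0.0000 0.0000 0.0000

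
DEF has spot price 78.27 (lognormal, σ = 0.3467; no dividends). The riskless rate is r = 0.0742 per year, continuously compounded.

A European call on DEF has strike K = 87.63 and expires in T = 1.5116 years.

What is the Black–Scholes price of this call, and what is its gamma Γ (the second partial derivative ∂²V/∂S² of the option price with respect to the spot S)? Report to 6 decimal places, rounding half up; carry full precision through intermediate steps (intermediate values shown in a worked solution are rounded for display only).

price = 13.183950
Γ = 0.011694

σ√T = 0.3467·√1.5116 = 0.426258
d₁ = (ln(S/K) + (r+σ²/2)T) / (σ√T) = (ln(78.27/87.63) + (0.0742+0.3467²/2)·1.5116) / 0.426258 = (-0.112959 + 0.203009) / 0.426258 = 0.211256
d₂ = d₁ − σ√T = 0.211256 − 0.426258 = -0.215002
e^{−rT} = 0.893901
N(d₁) = 0.583656,  N(d₂) = 0.414883
Call price V = S·N(d₁) − K·e^{−rT}·N(d₂) = 45.682776 − 32.498826 = 13.183950
φ(d₁) = (1/√(2π))·e^{−d₁²/2} = 0.390139
Γ = φ(d₁) / (S·σ·√T) = 0.011694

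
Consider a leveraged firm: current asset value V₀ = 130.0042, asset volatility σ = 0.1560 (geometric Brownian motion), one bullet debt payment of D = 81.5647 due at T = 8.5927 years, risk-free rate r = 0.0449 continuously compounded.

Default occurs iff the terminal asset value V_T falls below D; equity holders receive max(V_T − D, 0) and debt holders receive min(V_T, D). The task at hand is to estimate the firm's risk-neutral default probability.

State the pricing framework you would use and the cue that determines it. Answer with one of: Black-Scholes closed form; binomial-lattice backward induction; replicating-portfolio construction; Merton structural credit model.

Key observation: a levered firm with one bullet debt due at 8.5927 years is the canonical structural-credit setup: equity is a call on the firm's assets struck at the face value.

framework: Merton structural credit model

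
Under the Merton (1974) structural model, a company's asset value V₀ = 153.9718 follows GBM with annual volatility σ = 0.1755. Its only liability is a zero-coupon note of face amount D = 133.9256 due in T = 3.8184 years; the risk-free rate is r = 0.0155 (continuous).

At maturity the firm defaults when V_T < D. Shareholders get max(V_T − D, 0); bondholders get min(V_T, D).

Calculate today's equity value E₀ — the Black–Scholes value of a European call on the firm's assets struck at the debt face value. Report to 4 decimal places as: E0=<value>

E0=36.0165

Equity is a call on the firm's assets struck at D = 133.9256:
d₁ = [ln(V₀/D) + (r + σ²/2)T] / (σ√T)
   = [ln(153.9718/133.9256) + (0.0155 + 0.5·0.1755²)·3.8184] / (0.1755·√3.8184)
   = [0.139485 + 0.117989] / 0.342940 = 0.750785
d₂ = d₁ − σ√T = 0.750785 − 0.342940 = 0.407845
N(d₁) = 0.773609,  N(d₂) = 0.658306,  e^(−rT) = 0.942532
E₀ = V₀·N(d₁) − D·e^(−rT)·N(d₂)
   = 153.9718·0.773609 − 133.9256·0.942532·0.658306 = 36.016488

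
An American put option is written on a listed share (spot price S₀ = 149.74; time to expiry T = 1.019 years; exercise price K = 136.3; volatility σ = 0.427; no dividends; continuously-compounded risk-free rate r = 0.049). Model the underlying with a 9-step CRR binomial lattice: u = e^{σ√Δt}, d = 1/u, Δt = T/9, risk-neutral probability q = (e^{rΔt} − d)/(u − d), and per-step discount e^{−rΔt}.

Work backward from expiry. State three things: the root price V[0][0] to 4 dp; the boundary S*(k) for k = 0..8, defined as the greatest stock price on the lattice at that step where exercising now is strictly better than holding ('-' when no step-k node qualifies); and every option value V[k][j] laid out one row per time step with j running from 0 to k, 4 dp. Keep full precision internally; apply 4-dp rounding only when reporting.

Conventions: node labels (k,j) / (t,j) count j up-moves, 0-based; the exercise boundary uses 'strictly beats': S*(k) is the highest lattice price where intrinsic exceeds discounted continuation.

price = 15.8235
boundary = - - - - 84.2833 73.0033 84.2833 97.3062 112.3414
tree:
15.8235
22.2825 9.1041
30.5335 13.7225 4.2740
40.5573 20.1742 6.9865 1.4247
52.0167 28.7794 11.2115 2.5524 0.2361
63.2967 39.5731 17.5773 4.5384 0.4597 0.0000
73.0670 52.0167 26.7321 7.9973 0.8948 0.0000 0.0000
81.5298 63.2967 38.9938 13.9378 1.7418 0.0000 0.0000 0.0000
88.8599 73.0670 52.0167 23.9586 3.3906 0.0000 0.0000 0.0000 0.0000
95.2090 81.5298 63.2967 38.9938 6.6004 0.0000 0.0000 0.0000 0.0000 0.0000

params: Δt=0.11322 u=1.15451 d=0.86617 q=0.48344 e^(-rΔt)=0.99447
t_9 payoffs: 95.2090 81.5298 63.2967 38.9938 6.6004 0.0000 0.0000 0.0000 0.0000 0.0000
t_8: node(8,0) S=47.4401 payoff=88.8599 vs cont=88.1058 → 88.8599 [stop]  node(8,1) S=63.2330 payoff=73.0670 vs cont=72.3130 → 73.0670 [stop]  node(8,2) S=84.2833 payoff=52.0167 vs cont=51.2626 → 52.0167 [stop]  node(8,3) S=112.3414 payoff=23.9586 vs cont=23.2045 → 23.9586 [stop]  node(8,4) S=149.7400 payoff=0.0000 vs cont=3.3906 → 3.3906 [wait]  node(8,5) S=199.5887 payoff=0.0000 vs cont=0.0000 → 0.0000 [wait]  node(8,6) S=266.0321 payoff=0.0000 vs cont=0.0000 → 0.0000 [wait]  node(8,7) S=354.5946 payoff=0.0000 vs cont=0.0000 → 0.0000 [wait]  node(8,8) S=472.6398 payoff=0.0000 vs cont=0.0000 → 0.0000 [wait]  ⇒ S*(8)=112.3414
t_7: node(7,0) S=54.7702 payoff=81.5298 vs cont=80.7757 → 81.5298 [stop]  node(7,1) S=73.0033 payoff=63.2967 vs cont=62.5426 → 63.2967 [stop]  node(7,2) S=97.3062 payoff=38.9938 vs cont=38.2397 → 38.9938 [stop]  node(7,3) S=129.6996 payoff=6.6004 vs cont=13.9378 → 13.9378 [wait]  node(7,4) S=172.8769 payoff=0.0000 vs cont=1.7418 → 1.7418 [wait]  node(7,5) S=230.4279 payoff=0.0000 vs cont=0.0000 → 0.0000 [wait]  node(7,6) S=307.1377 payoff=0.0000 vs cont=0.0000 → 0.0000 [wait]  node(7,7) S=409.3843 payoff=0.0000 vs cont=0.0000 → 0.0000 [wait]  ⇒ S*(7)=97.3062
t_6: node(6,0) S=63.2330 payoff=73.0670 vs cont=72.3130 → 73.0670 [stop]  node(6,1) S=84.2833 payoff=52.0167 vs cont=51.2626 → 52.0167 [stop]  node(6,2) S=112.3414 payoff=23.9586 vs cont=26.7321 → 26.7321 [wait]  node(6,3) S=149.7400 payoff=0.0000 vs cont=7.9973 → 7.9973 [wait]  node(6,4) S=199.5887 payoff=0.0000 vs cont=0.8948 → 0.8948 [wait]  node(6,5) S=266.0321 payoff=0.0000 vs cont=0.0000 → 0.0000 [wait]  node(6,6) S=354.5946 payoff=0.0000 vs cont=0.0000 → 0.0000 [wait]  ⇒ S*(6)=84.2833
t_5: node(5,0) S=73.0033 payoff=63.2967 vs cont=62.5426 → 63.2967 [stop]  node(5,1) S=97.3062 payoff=38.9938 vs cont=39.5731 → 39.5731 [wait]  node(5,2) S=129.6996 payoff=6.6004 vs cont=17.5773 → 17.5773 [wait]  node(5,3) S=172.8769 payoff=0.0000 vs cont=4.5384 → 4.5384 [wait]  node(5,4) S=230.4279 payoff=0.0000 vs cont=0.4597 → 0.4597 [wait]  node(5,5) S=307.1377 payoff=0.0000 vs cont=0.0000 → 0.0000 [wait]  ⇒ S*(5)=73.0033
t_4: node(4,0) S=84.2833 payoff=52.0167 vs cont=51.5411 → 52.0167 [stop]  node(4,1) S=112.3414 payoff=23.9586 vs cont=28.7794 → 28.7794 [wait]  node(4,2) S=149.7400 payoff=0.0000 vs cont=11.2115 → 11.2115 [wait]  node(4,3) S=199.5887 payoff=0.0000 vs cont=2.5524 → 2.5524 [wait]  node(4,4) S=266.0321 payoff=0.0000 vs cont=0.2361 → 0.2361 [wait]  ⇒ S*(4)=84.2833
t_3: node(3,0) S=97.3062 payoff=38.9938 vs cont=40.5573 → 40.5573 [wait]  node(3,1) S=129.6996 payoff=6.6004 vs cont=20.1742 → 20.1742 [wait]  node(3,2) S=172.8769 payoff=0.0000 vs cont=6.9865 → 6.9865 [wait]  node(3,3) S=230.4279 payoff=0.0000 vs cont=1.4247 → 1.4247 [wait]  ⇒ S*(3)=-
t_2: node(2,0) S=112.3414 payoff=23.9586 vs cont=30.5335 → 30.5335 [wait]  node(2,1) S=149.7400 payoff=0.0000 vs cont=13.7225 → 13.7225 [wait]  node(2,2) S=199.5887 payoff=0.0000 vs cont=4.2740 → 4.2740 [wait]  ⇒ S*(2)=-
t_1: node(1,0) S=129.6996 payoff=6.6004 vs cont=22.2825 → 22.2825 [wait]  node(1,1) S=172.8769 payoff=0.0000 vs cont=9.1041 → 9.1041 [wait]  ⇒ S*(1)=-
t_0: node(0,0) S=149.7400 payoff=0.0000 vs cont=15.8235 → 15.8235 [wait]  ⇒ S*(0)=-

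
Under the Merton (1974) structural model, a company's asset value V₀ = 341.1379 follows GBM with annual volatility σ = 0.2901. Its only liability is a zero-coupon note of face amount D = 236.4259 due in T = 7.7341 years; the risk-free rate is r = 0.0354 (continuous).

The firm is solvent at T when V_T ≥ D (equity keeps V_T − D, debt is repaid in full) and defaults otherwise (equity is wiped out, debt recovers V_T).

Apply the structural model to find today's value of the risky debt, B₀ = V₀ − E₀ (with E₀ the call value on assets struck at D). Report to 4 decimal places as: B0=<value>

B0=156.6503

Equity is a call on the firm's assets struck at D = 236.4259:
d₁ = [ln(V₀/D) + (r + σ²/2)T] / (σ√T)
   = [ln(341.1379/236.4259) + (0.0354 + 0.5·0.2901²)·7.7341] / (0.2901·√7.7341)
   = [0.366652 + 0.599230] / 0.806775 = 1.197213
d₂ = d₁ − σ√T = 1.197213 − 0.806775 = 0.390438
N(d₁) = 0.884388,  N(d₂) = 0.651894,  e^(−rT) = 0.760494
E₀ = V₀·N(d₁) − D·e^(−rT)·N(d₂)
   = 341.1379·0.884388 − 236.4259·0.760494·0.651894 = 184.487585
B₀ = V₀ − E₀ = 341.1379 − 184.487585 = 156.650315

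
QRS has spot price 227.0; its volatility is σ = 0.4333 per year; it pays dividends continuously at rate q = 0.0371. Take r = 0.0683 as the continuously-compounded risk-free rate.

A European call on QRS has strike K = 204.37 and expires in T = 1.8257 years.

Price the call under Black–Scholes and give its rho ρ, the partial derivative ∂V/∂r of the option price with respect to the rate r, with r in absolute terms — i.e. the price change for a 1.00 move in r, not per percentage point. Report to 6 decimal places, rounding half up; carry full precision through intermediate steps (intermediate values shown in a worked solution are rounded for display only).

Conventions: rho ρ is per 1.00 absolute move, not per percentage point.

price = 62.723665
ρ = 162.576885

σ√T = 0.4333·√1.8257 = 0.585468
d₁ = (ln(S/K) + (r−q+σ²/2)T) / (σ√T) = (ln(227.0/204.37) + (0.0683−0.0371+0.4333²/2)·1.8257) / 0.585468 = (0.105018 + 0.228348) / 0.585468 = 0.569401
d₂ = d₁ − σ√T = 0.569401 − 0.585468 = -0.016067
e^{−rT} = 0.882766
e^{−qT} = 0.934510
N(d₁) = 0.715458,  N(d₂) = 0.493590
Call price V = S·e^{−qT}·N(d₁) − K·e^{−rT}·N(d₂) = 151.772734 − 89.049069 = 62.723665
ρ = K·T·e^{−rT}·N(d₂) = 162.576885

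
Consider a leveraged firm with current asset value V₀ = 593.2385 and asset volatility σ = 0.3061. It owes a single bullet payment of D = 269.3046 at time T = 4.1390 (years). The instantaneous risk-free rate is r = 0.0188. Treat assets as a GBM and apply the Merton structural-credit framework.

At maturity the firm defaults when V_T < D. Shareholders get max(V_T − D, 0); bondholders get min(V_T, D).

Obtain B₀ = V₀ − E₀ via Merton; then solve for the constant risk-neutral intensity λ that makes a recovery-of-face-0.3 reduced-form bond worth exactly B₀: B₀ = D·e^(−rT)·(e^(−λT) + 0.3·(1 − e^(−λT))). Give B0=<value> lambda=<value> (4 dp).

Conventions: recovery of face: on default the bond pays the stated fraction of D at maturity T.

B0=240.5309 lambda=0.0122

Work the structural quantities from V₀ = 593.2385 against face 269.3046:
d₁ = [ln(V₀/D) + (r + σ²/2)T] / (σ√T)
   = [ln(593.2385/269.3046) + (0.0188 + 0.5·0.3061²)·4.1390] / (0.3061·√4.1390)
   = [0.789753 + 0.271720] / 0.622746 = 1.704504
d₂ = d₁ − σ√T = 1.704504 − 0.622746 = 1.081757
N(d₁) = 0.955856,  N(d₂) = 0.860320,  e^(−rT) = 0.925137
E₀ = V₀·N(d₁) − D·e^(−rT)·N(d₂)
   = 593.2385·0.955856 − 269.3046·0.925137·0.860320 = 352.707585
B₀ = V₀ − E₀ = 593.2385 − 352.707585 = 240.530915
e^(−λT) = (B₀·e^(rT)/D − 0.3)/(1 − 0.3) = (240.5309·1.080921/269.3046 − 0.3)/0.7 = 0.95061479
λ = −ln(0.95061479)/4.1390 = 0.012236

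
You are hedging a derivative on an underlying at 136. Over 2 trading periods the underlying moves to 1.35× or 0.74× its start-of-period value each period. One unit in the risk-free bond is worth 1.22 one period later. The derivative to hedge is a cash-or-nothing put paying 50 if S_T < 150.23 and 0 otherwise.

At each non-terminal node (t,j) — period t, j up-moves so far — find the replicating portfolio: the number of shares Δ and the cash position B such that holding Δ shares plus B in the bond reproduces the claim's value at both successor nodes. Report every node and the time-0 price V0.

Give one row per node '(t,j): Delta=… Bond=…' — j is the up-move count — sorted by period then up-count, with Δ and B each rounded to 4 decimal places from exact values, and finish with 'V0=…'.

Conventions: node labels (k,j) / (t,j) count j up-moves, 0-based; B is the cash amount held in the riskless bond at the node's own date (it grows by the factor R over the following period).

Under the risk-neutral measure, an up-move has probability p* = (R−d)/(u−d) = 0.7869 and values discount at R = 1.22.
Terminal payoffs: V(2,0)=50.0000, V(2,1)=50.0000, V(2,2)=0.0000
  t=1,j=0: stock 100.6400 → up 135.8640 (V=50.0000), down 74.4736 (V=50.0000). Price 40.9836; hedge Δ=0.0000, bond B=40.9836.
  t=1,j=1: stock 183.6000 → up 247.8600 (V=0.0000), down 135.8640 (V=50.0000). Price 8.7342; hedge Δ=-0.4464, bond B=90.7014.
  t=0,j=0: stock 136.0000 → up 183.6000 (V=8.7342), down 100.6400 (V=40.9836). Price 12.7927; hedge Δ=-0.3887, bond B=65.6605.
Check: Δ(0,0)·S0 + B(0,0) = 12.7927 = V0.

(0,0): Delta=-0.3887 Bond=65.6605
(1,0): Delta=0.0000 Bond=40.9836
(1,1): Delta=-0.4464 Bond=90.7014
V0=12.7927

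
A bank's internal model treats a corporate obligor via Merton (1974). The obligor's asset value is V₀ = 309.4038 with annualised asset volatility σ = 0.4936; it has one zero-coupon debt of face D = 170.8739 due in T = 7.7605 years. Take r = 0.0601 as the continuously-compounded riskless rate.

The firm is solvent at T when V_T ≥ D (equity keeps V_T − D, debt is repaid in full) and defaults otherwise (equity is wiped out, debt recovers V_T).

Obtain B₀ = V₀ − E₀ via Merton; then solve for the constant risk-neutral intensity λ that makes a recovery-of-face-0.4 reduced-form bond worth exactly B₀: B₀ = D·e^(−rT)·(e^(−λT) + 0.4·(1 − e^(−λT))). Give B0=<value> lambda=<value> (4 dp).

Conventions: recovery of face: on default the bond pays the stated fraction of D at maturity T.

B0=79.5402 lambda=0.0724

With assets at 309.4038 and a single debt payment of 170.8739 at 7.7605 years:
d₁ = [ln(V₀/D) + (r + σ²/2)T] / (σ√T)
   = [ln(309.4038/170.8739) + (0.0601 + 0.5·0.4936²)·7.7605] / (0.4936·√7.7605)
   = [0.593721 + 1.411794] / 1.375055 = 1.458498
d₂ = d₁ − σ√T = 1.458498 − 1.375055 = 0.083444
N(d₁) = 0.927648,  N(d₂) = 0.533251,  e^(−rT) = 0.627253
E₀ = V₀·N(d₁) − D·e^(−rT)·N(d₂)
   = 309.4038·0.927648 − 170.8739·0.627253·0.533251 = 229.863559
B₀ = V₀ − E₀ = 309.4038 − 229.863559 = 79.540241
e^(−λT) = (B₀·e^(rT)/D − 0.4)/(1 − 0.4) = (79.5402·1.594254/170.8739 − 0.4)/0.6 = 0.57018401
λ = −ln(0.57018401)/7.7605 = 0.072392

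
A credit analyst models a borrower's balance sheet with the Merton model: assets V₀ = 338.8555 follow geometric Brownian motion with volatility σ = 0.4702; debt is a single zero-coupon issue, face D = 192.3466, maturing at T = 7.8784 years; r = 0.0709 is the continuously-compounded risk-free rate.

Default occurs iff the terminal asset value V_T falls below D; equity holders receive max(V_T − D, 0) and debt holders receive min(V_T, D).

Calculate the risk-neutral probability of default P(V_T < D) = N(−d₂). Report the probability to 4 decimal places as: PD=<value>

Apply the equity-as-call identities (strike 192.3466, horizon 7.8784 years):
d₁ = [ln(V₀/D) + (r + σ²/2)T] / (σ√T)
   = [ln(338.8555/192.3466) + (0.0709 + 0.5·0.4702²)·7.8784] / (0.4702·√7.8784)
   = [0.566275 + 1.429489] / 1.319780 = 1.512194
d₂ = d₁ − σ√T = 1.512194 − 1.319780 = 0.192413
risk-neutral PD = N(−d₂) = N(-0.192413) = 0.423709

PD=0.4237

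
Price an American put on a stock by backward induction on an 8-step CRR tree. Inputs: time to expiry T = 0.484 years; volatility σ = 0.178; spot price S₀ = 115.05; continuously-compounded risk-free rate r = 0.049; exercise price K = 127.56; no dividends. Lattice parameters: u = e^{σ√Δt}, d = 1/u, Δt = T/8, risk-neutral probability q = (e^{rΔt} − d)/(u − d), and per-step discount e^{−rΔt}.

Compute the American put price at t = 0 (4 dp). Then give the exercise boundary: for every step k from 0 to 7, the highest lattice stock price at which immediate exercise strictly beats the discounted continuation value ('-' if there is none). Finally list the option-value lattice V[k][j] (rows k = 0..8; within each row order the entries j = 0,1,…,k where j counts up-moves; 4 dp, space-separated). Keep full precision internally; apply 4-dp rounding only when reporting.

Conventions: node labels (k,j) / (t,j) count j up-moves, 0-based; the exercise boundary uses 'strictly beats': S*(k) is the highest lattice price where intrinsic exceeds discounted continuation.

price = 12.9710
boundary = - 110.1215 105.4042 110.1215 115.0500 110.1215 115.0500 120.1990
tree:
12.9710
17.4385 8.9693
22.1558 12.7377 5.5826
26.6711 17.4385 8.5219 2.9329
30.9929 22.1558 12.5100 4.9323 1.1256
35.1296 26.6711 17.4385 8.0319 2.1327 0.2132
39.0891 30.9929 22.1558 12.5100 3.9926 0.4483 0.0000
42.8790 35.1296 26.6711 17.4385 7.3610 0.9425 0.0000 0.0000
46.5065 39.0891 30.9929 22.1558 12.5100 1.9815 0.0000 0.0000 0.0000

Δt=0.06050, u=1.04475, d=0.95716, q=0.52295, disc=e^(-rΔt)=0.99704
k=8 terminal: V=max(K-S,0) → 46.5065 39.0891 30.9929 22.1558 12.5100 1.9815 0.0000 0.0000 0.0000
k=7: j=0 S=84.6810 intr=42.8790 cont=42.5014 V=42.8790[EX]; j=1 S=92.4304 intr=35.1296 cont=34.7520 V=35.1296[EX]; j=2 S=100.8889 intr=26.6711 cont=26.2935 V=26.6711[EX]; j=3 S=110.1215 intr=17.4385 cont=17.0609 V=17.4385[EX]; j=4 S=120.1990 intr=7.3610 cont=6.9834 V=7.3610[EX]; j=5 S=131.1988 intr=0.0000 cont=0.9425 V=0.9425[hold]; j=6 S=143.2051 intr=0.0000 cont=0.0000 V=0.0000[hold]; j=7 S=156.3102 intr=0.0000 cont=0.0000 V=0.0000[hold]  S*(7)=120.1990
k=6: j=0 S=88.4709 intr=39.0891 cont=38.7115 V=39.0891[EX]; j=1 S=96.5671 intr=30.9929 cont=30.6153 V=30.9929[EX]; j=2 S=105.4042 intr=22.1558 cont=21.7782 V=22.1558[EX]; j=3 S=115.0500 intr=12.5100 cont=12.1324 V=12.5100[EX]; j=4 S=125.5785 intr=1.9815 cont=3.9926 V=3.9926[hold]; j=5 S=137.0705 intr=0.0000 cont=0.4483 V=0.4483[hold]; j=6 S=149.6142 intr=0.0000 cont=0.0000 V=0.0000[hold]  S*(6)=115.0500
k=5: j=0 S=92.4304 intr=35.1296 cont=34.7520 V=35.1296[EX]; j=1 S=100.8889 intr=26.6711 cont=26.2935 V=26.6711[EX]; j=2 S=110.1215 intr=17.4385 cont=17.0609 V=17.4385[EX]; j=3 S=120.1990 intr=7.3610 cont=8.0319 V=8.0319[hold]; j=4 S=131.1988 intr=0.0000 cont=2.1327 V=2.1327[hold]; j=5 S=143.2051 intr=0.0000 cont=0.2132 V=0.2132[hold]  S*(5)=110.1215
k=4: j=0 S=96.5671 intr=30.9929 cont=30.6153 V=30.9929[EX]; j=1 S=105.4042 intr=22.1558 cont=21.7782 V=22.1558[EX]; j=2 S=115.0500 intr=12.5100 cont=12.4823 V=12.5100[EX]; j=3 S=125.5785 intr=1.9815 cont=4.9323 V=4.9323[hold]; j=4 S=137.0705 intr=0.0000 cont=1.1256 V=1.1256[hold]  S*(4)=115.0500
k=3: j=0 S=100.8889 intr=26.6711 cont=26.2935 V=26.6711[EX]; j=1 S=110.1215 intr=17.4385 cont=17.0609 V=17.4385[EX]; j=2 S=120.1990 intr=7.3610 cont=8.5219 V=8.5219[hold]; j=3 S=131.1988 intr=0.0000 cont=2.9329 V=2.9329[hold]  S*(3)=110.1215
k=2: j=0 S=105.4042 intr=22.1558 cont=21.7782 V=22.1558[EX]; j=1 S=115.0500 intr=12.5100 cont=12.7377 V=12.7377[hold]; j=2 S=125.5785 intr=1.9815 cont=5.5826 V=5.5826[hold]  S*(2)=105.4042
k=1: j=0 S=110.1215 intr=17.4385 cont=17.1796 V=17.4385[EX]; j=1 S=120.1990 intr=7.3610 cont=8.9693 V=8.9693[hold]  S*(1)=110.1215
k=0: j=0 S=115.0500 intr=12.5100 cont=12.9710 V=12.9710[hold]  S*(0)=-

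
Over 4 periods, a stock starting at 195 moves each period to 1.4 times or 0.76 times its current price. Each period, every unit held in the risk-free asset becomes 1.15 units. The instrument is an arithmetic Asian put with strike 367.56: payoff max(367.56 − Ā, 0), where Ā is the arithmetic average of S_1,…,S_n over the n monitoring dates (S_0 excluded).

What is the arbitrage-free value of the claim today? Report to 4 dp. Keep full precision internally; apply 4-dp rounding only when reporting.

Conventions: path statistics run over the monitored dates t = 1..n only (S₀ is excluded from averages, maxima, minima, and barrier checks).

price = 60.9442

No-arbitrage gives p* = (R−d)/(u−d) = 0.6094: enumerate every path, weight its payoff by its p*-probability, and discount by R^4.
Enumerate all 2^4 = 16 price paths (U = up ×1.4, D = down ×0.76); each path with k up-moves has probability p*^k·(1−p*)^(4−k).
DDDD: Ā=102.8721, payoff=264.6879, prob=0.023283
UDDD: Ā=189.5013, payoff=178.0587, prob=0.036322
DUDD: Ā=158.3013, payoff=209.2587, prob=0.036322
UUDD: Ā=291.6077, payoff=75.9523, prob=0.056662
DDUD: Ā=134.5893, payoff=232.9707, prob=0.036322
UDUD: Ā=247.9277, payoff=119.6323, prob=0.056662
DUUD: Ā=216.7277, payoff=150.8323, prob=0.056662
UUUD: Ā=399.2352, payoff=0.0000, prob=0.088392
DDDU: Ā=116.5682, payoff=250.9918, prob=0.036322
UDDU: Ā=214.7309, payoff=152.8291, prob=0.056662
DUDU: Ā=183.5309, payoff=184.0291, prob=0.056662
UUDU: Ā=338.0832, payoff=29.4768, prob=0.088392
DDUU: Ā=159.8189, payoff=207.7411, prob=0.056662
UDUU: Ā=294.4032, payoff=73.1568, prob=0.088392
DUUU: Ā=263.2032, payoff=104.3568, prob=0.088392
UUUU: Ā=484.8480, payoff=0.0000, prob=0.137892
Price = Σ prob·payoff / R^4 = 106.591811 / 1.749006 = 60.9442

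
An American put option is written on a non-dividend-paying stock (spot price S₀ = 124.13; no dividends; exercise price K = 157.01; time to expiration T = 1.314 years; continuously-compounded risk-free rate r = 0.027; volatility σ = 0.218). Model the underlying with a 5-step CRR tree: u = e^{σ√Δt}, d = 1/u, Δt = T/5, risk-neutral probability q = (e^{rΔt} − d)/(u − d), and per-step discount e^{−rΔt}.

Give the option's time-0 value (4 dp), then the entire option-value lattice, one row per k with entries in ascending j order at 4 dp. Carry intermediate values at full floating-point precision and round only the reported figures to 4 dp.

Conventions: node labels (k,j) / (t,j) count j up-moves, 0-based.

params: Δt=0.26280 u=1.11824 d=0.89426 q=0.50388 e^(-rΔt)=0.99293
t_5 payoffs: 86.0191 68.2388 46.0052 18.2029 0.0000 0.0000
k=4: node(4,0) S=79.3848 payoff=77.6252 vs cont=76.5150 → 77.6252 [stop]  node(4,1) S=99.2675 payoff=57.7425 vs cont=56.6324 → 57.7425 [stop]  node(4,2) S=124.1300 payoff=32.8800 vs cont=31.7699 → 32.8800 [stop]  node(4,3) S=155.2195 payoff=1.7905 vs cont=8.9669 → 8.9669 [wait]  node(4,4) S=194.0958 payoff=0.0000 vs cont=0.0000 → 0.0000 [wait]
k=3: node(3,0) S=88.7712 payoff=68.2388 vs cont=67.1286 → 68.2388 [stop]  node(3,1) S=111.0048 payoff=46.0052 vs cont=44.8950 → 46.0052 [stop]  node(3,2) S=138.8071 payoff=18.2029 vs cont=20.6833 → 20.6833 [wait]  node(3,3) S=173.5726 payoff=0.0000 vs cont=4.4172 → 4.4172 [wait]
k=2: node(2,0) S=99.2675 payoff=57.7425 vs cont=56.6324 → 57.7425 [stop]  node(2,1) S=124.1300 payoff=32.8800 vs cont=33.0109 → 33.0109 [wait]  node(2,2) S=155.2195 payoff=1.7905 vs cont=12.3988 → 12.3988 [wait]
k=1: node(1,0) S=111.0048 payoff=46.0052 vs cont=44.9605 → 46.0052 [stop]  node(1,1) S=138.8071 payoff=18.2029 vs cont=22.4648 → 22.4648 [wait]
k=0: node(0,0) S=124.1300 payoff=32.8800 vs cont=33.9022 → 33.9022 [wait]

price = 33.9022
tree:
33.9022
46.0052 22.4648
57.7425 33.0109 12.3988
68.2388 46.0052 20.6833 4.4172
77.6252 57.7425 32.8800 8.9669 0.0000
86.0191 68.2388 46.0052 18.2029 0.0000 0.0000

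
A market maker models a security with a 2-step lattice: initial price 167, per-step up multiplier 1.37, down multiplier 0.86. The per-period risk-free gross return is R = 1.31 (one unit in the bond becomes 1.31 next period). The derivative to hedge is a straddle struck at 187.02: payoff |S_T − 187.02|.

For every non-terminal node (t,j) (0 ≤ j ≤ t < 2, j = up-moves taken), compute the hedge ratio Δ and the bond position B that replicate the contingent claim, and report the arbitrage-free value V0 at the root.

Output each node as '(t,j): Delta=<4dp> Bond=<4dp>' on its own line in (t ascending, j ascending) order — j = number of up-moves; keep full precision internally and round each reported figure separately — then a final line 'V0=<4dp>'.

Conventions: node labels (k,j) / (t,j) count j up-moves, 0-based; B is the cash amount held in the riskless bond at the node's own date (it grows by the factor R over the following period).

The replicating-portfolio and risk-neutral prices coincide; use p* = (1.31−0.86)/(1.37−0.86) = 0.8824 for the latter.
Terminal payoffs: V(2,0)=63.5068, V(2,1)=9.7394, V(2,2)=126.4223
  t=1,j=0: stock 143.6200 → up 196.7594 (V=9.7394), down 123.5132 (V=63.5068). Price 12.2633; hedge Δ=-0.7341, bond B=117.6896.
  t=1,j=1: stock 228.7900 → up 313.4423 (V=126.4223), down 196.7594 (V=9.7394). Price 86.0266; hedge Δ=1.0000, bond B=-142.7634.
  t=0,j=0: stock 167.0000 → up 228.7900 (V=86.0266), down 143.6200 (V=12.2633). Price 59.0447; hedge Δ=0.8661, bond B=-85.5892.
Verification: the root portfolio costs Δ(0,0)·S0 + B(0,0) = 59.0447, matching V0.

(0,0): Delta=0.8661 Bond=-85.5892
(1,0): Delta=-0.7341 Bond=117.6896
(1,1): Delta=1.0000 Bond=-142.7634
V0=59.0447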